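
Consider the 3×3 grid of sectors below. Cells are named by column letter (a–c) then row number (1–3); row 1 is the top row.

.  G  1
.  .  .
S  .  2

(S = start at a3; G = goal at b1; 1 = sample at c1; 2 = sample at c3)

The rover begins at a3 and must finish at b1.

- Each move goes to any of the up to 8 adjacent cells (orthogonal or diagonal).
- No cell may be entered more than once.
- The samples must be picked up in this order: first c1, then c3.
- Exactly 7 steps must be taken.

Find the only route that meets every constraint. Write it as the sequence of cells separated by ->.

a3 -> b2 -> c1 -> c2 -> c3 -> b3 -> a2 -> b1

The waypoints must appear in the order c1, c3, with no cell reused.
Route from a3: 2× up-right (reaching c1), 2× down (reaching c3), left to b3, up-left to a2, up-right to b1 — 7 moves in all.
Check: order respected (1 at step 2, 2 at step 4); 7 moves as required.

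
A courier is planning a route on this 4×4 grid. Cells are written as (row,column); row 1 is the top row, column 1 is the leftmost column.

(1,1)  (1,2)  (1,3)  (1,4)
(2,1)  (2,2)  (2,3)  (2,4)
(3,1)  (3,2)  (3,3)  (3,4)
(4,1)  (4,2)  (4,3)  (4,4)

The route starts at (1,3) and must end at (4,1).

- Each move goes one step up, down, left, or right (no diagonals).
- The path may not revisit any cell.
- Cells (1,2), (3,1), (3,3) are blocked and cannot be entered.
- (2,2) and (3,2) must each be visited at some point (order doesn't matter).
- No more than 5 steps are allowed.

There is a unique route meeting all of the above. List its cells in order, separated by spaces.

Any route must reach (2,2) and (3,2) and still end at (4,1) within 5 moves, so the order of the required stops is forced.
Route from (1,3): down to (2,3), left to (2,2), 2× down (reaching (4,2)), left to (4,1) — 5 moves in all.
Check: all required cells visited; 5 ≤ 5 moves.

(1,3) (2,3) (2,2) (3,2) (4,2) (4,1)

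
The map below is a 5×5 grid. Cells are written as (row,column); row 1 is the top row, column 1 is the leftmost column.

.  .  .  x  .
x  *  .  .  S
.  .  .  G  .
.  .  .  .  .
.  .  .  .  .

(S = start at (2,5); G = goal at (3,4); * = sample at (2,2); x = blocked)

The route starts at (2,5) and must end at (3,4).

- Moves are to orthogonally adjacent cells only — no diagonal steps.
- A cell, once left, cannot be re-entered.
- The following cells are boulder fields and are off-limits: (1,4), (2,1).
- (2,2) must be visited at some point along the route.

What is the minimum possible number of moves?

6

Any route passes through (2,2) somewhere between (2,5) and (3,4). Summing Manhattan distances along the two legs ((2,5) → (2,2) → (3,4)) gives a lower bound of 3 + 3 = 6 moves.
A route of 6 moves achieves this: (2,5) → (2,4) → (2,3) → (2,2) → (3,2) → (3,3) → (3,4).
Since 6 matches the lower bound, it is optimal.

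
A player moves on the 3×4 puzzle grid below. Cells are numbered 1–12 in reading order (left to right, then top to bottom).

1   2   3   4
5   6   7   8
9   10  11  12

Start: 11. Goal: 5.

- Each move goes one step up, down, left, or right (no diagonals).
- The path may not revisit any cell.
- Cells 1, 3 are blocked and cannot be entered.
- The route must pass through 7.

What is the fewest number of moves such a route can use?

Any route passes through 7 somewhere between 11 and 5. Summing Manhattan distances along the two legs (11 → 7 → 5) gives a lower bound of 1 + 2 = 3 moves.
A route of 3 moves achieves this: 11 → 7 → 6 → 5.
Since 3 matches the lower bound, it is optimal.

3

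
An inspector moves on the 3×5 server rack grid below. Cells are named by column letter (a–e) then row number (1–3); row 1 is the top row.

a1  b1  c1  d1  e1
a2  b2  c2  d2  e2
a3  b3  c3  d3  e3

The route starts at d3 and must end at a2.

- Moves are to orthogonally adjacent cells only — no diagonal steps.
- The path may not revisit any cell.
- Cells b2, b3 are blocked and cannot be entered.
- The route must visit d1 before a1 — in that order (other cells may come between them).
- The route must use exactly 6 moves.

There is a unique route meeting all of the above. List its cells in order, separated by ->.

The waypoints must appear in the order d1, a1, with no cell reused.
Route from d3: up 2 to d1, left 3 to a1, down 1 to a2 — 6 moves in all.
Check: order respected (d1 at step 2, a1 at step 5); 6 moves as required.

d3 -> d2 -> d1 -> c1 -> b1 -> a1 -> a2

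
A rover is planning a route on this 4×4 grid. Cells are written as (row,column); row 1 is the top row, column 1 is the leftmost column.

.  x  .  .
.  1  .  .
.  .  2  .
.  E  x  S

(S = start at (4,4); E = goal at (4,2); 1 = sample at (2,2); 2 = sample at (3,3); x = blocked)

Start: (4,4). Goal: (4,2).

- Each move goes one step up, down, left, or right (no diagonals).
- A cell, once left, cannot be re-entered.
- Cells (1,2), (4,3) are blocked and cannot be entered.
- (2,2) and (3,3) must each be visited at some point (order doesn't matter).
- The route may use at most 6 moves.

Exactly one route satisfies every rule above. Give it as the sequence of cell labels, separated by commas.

The budget equals the shortest possible length, so every move has to be on a shortest route through the required cells.
Route from (4,4): up 1 to (3,4), left 1 to (3,3), up 1 to (2,3), left 1 to (2,2), down 2 to (4,2) — 6 moves in all.
Check: all required cells visited; 6 ≤ 6 moves.

(4,4), (3,4), (3,3), (2,3), (2,2), (3,2), (4,2)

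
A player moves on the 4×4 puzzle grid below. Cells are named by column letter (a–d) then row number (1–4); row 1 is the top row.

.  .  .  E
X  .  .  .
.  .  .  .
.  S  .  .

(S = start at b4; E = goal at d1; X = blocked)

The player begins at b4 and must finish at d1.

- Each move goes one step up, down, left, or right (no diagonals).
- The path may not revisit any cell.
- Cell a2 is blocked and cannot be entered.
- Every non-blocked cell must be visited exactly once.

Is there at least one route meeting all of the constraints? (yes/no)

Cell a1 has only one open neighbour but is neither the start nor the goal, so a Hamiltonian route would have to both enter and leave it through the same neighbour — impossible without revisiting.

no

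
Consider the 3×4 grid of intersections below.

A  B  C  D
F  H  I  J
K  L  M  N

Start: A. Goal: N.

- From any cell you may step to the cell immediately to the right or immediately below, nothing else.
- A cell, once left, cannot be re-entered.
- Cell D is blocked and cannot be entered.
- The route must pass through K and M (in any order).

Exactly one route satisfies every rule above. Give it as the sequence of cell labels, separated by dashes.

Moves only go right or down, so the column and row indices never decrease.
Route from A: down 2 to K, right 3 to N — 5 moves in all.
Check: all required cells visited.

A - F - K - L - M - N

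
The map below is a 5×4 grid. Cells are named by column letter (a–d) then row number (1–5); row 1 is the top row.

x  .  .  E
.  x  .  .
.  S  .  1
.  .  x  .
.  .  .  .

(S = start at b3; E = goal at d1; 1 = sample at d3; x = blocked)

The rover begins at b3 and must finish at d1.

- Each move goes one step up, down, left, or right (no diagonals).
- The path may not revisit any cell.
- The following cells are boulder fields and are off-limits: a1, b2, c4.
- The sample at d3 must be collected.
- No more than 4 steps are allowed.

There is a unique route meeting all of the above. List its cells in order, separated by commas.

The budget equals the shortest possible length, so every move has to be on a shortest route through the required cells.
Route from b3: right 2 to d3, up 2 to d1 — 4 moves in all.
Check: all required cells visited; 4 ≤ 4 moves.

b3, c3, d3, d2, d1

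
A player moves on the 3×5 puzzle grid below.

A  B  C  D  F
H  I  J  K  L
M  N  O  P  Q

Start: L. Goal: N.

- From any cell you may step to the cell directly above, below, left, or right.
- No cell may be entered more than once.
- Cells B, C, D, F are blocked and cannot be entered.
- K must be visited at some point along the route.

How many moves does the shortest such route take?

4

Any route passes through K somewhere between L and N. Summing Manhattan distances along the two legs (L → K → N) gives a lower bound of 1 + 3 = 4 moves.
A route of 4 moves achieves this: L → K → P → O → N.
Since 4 matches the lower bound, it is optimal.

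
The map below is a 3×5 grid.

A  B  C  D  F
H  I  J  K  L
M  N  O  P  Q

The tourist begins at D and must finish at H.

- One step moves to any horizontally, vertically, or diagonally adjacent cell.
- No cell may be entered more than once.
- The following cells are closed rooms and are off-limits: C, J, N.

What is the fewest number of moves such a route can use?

4

With diagonal moves allowed, the Chebyshev distance max(|Δrow|,|Δcol|) from D to H is 3, so at least 3 moves are needed.
That bound ignores the blocked cells. Measuring each leg by the fewest moves that actually steer around them (D→H: 4) raises the lower bound to 4.
A route of 4 moves exists: D → K → O → I → H.
Since 4 matches that lower bound, it is optimal.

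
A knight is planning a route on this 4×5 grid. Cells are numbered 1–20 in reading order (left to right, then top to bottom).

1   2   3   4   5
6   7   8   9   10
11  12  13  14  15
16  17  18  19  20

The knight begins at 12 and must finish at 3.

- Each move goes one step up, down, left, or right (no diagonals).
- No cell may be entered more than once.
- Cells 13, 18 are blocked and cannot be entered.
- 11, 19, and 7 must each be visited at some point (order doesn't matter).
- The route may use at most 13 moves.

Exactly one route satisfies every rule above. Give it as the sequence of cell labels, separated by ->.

12 -> 11 -> 6 -> 7 -> 8 -> 9 -> 14 -> 19 -> 20 -> 15 -> 10 -> 5 -> 4 -> 3

The budget equals the shortest possible length, so every move has to be on a shortest route through the required cells.
Route from 12: left 1 to 11, up 1 to 6, right 3 to 9, down 2 to 19, right 1 to 20, up 3 to 5, left 2 to 3 — 13 moves in all.
Check: all required cells visited; 13 ≤ 13 moves.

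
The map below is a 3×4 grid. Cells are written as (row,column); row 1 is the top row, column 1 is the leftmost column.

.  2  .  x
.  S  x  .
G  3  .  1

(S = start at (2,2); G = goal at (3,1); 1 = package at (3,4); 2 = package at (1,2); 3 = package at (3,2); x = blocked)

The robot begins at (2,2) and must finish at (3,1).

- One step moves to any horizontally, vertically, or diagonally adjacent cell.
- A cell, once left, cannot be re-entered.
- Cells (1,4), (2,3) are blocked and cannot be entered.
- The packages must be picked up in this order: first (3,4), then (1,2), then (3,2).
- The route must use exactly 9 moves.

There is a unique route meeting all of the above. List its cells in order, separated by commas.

(2,2), (3,3), (3,4), (2,4), (1,3), (1,2), (1,1), (2,1), (3,2), (3,1)

The waypoints must appear in the order (3,4), (1,2), (3,2), with no cell reused.
Route from (2,2): down-right to (3,3), right to (3,4), up to (2,4), up-left to (1,3), 2× left (reaching (1,1)), down to (2,1), down-right to (3,2), left to (3,1) — 9 moves in all.
Check: order respected (1 at step 2, 2 at step 5, 3 at step 8); 9 moves as required.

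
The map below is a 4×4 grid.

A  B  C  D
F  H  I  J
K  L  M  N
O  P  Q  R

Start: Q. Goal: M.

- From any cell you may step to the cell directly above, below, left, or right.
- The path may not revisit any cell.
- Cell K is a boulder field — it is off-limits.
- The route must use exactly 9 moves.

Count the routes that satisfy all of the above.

Need simple routes of exactly 9 moves from Q to M (Manhattan distance 1, so 4 moves are spent on a detour and 4 undoing it).
Branch systematically from the start, pruning whenever the remaining move budget drops below the Manhattan distance to M or differs from it in parity. Grouping the completions by first move — via P: 5; via R: 4 (no valid completion starts via M) — and summing: 5 + 4 = 9.
That gives 9 routes.

9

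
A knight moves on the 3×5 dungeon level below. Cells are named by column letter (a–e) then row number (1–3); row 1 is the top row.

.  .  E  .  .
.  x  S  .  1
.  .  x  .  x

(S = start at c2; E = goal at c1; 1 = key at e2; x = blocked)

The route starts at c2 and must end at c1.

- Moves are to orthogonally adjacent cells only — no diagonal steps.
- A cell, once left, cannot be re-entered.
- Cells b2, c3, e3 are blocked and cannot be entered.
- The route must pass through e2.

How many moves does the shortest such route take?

Any route passes through e2 somewhere between c2 and c1. Summing Manhattan distances along the two legs (c2 → e2 → c1) gives a lower bound of 2 + 3 = 5 moves.
A route of 5 moves achieves this: c2 → d2 → e2 → e1 → d1 → c1.
Since 5 matches the lower bound, it is optimal.

5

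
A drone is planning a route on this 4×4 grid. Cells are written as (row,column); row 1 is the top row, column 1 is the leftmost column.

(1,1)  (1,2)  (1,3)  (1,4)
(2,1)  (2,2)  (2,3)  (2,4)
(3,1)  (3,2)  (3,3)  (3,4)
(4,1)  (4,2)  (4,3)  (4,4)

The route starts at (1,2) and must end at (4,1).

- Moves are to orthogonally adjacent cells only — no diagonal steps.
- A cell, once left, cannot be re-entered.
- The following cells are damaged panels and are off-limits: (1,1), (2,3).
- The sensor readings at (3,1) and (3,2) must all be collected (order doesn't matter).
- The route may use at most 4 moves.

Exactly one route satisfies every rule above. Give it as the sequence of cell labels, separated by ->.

(1,2) -> (2,2) -> (3,2) -> (3,1) -> (4,1)

Any route must reach (3,1) and (3,2) and still end at (4,1) within 4 moves, so the order of the required stops is forced.
Route from (1,2): 2× down (reaching (3,2)), left to (3,1), down to (4,1) — 4 moves in all.
Check: all required cells visited; 4 ≤ 4 moves.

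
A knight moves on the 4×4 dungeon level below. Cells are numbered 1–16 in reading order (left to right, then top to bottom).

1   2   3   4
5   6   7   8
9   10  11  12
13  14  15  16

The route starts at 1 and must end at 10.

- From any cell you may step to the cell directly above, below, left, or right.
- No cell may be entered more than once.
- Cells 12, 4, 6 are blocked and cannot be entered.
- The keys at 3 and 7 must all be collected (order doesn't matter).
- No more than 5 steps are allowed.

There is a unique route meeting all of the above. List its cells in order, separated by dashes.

Any route must reach 3 and 7 and still end at 10 within 5 moves, so the order of the required stops is forced.
Route from 1: 2× right (reaching 3), 2× down (reaching 11), left to 10 — 5 moves in all.
Check: all required cells visited; 5 ≤ 5 moves.

1 - 2 - 3 - 7 - 11 - 10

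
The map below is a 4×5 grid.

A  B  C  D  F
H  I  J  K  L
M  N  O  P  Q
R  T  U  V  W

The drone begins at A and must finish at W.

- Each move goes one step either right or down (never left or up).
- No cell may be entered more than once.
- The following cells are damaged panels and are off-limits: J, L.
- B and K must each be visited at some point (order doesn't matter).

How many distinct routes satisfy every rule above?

2

A right/down-only route from A to W makes exactly 3 down-moves and 4 right-moves in some order.
With no other constraints that would be C(7,3) = 35 routes.
A monotone route can only reach the required cells in the order B, K, so split there and multiply the segment counts (each segment already excludes blocked cells): A→B: 1; B→K: 1; K→W: 2; product = 2.
That gives 2 routes.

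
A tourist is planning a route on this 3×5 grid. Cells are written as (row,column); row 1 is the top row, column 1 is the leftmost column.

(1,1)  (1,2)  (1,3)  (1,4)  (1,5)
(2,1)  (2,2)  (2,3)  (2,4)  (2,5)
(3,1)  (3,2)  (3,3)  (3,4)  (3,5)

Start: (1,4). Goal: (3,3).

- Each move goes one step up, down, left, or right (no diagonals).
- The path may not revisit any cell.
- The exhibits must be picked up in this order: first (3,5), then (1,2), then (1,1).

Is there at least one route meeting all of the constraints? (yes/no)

yes

One route that works: (1,4) → (1,5) → (2,5) → (3,5) → (3,4) → (2,4) → (2,3) → (1,3) → (1,2) → (1,1) → (2,1) → (3,1) → (3,2) → (3,3).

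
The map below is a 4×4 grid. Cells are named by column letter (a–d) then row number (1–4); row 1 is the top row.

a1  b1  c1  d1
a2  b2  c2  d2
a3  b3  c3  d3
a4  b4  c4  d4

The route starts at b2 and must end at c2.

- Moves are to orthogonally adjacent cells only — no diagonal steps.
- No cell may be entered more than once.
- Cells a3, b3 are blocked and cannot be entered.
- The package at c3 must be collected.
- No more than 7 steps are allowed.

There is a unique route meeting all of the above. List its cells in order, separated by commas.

b2, b1, c1, d1, d2, d3, c3, c2

Any route must reach c3 and still end at c2 within 7 moves, so the order of the required stops is forced.
Route from b2: up 1 to b1, right 2 to d1, down 2 to d3, left 1 to c3, up 1 to c2 — 7 moves in all.
Check: all required cells visited; 7 ≤ 7 moves.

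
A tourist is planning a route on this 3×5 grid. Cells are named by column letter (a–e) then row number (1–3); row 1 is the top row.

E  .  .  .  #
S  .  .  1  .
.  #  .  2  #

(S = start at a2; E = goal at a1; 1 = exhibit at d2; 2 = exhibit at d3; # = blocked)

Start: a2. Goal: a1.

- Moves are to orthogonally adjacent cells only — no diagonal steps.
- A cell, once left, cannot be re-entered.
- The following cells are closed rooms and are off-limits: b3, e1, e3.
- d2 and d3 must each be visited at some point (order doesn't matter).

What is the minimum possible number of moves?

9

Any route passes through d2 and d3 in some order between a2 and a1. Summing Manhattan distances along each leg and taking the cheapest ordering (a2 → d2 → d3 → a1) gives a lower bound of 3 + 1 + 5 = 9 moves.
A route of 9 moves achieves this: a2 → b2 → c2 → c3 → d3 → d2 → d1 → c1 → b1 → a1.
Since 9 matches the lower bound, it is optimal.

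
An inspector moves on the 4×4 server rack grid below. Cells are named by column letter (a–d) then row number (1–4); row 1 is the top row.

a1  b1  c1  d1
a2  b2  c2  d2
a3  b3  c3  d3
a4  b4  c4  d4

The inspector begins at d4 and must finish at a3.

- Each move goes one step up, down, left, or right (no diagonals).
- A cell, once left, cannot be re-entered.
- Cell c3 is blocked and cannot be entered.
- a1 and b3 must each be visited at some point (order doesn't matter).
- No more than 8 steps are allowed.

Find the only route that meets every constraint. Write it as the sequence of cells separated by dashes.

d4 - c4 - b4 - b3 - b2 - b1 - a1 - a2 - a3

Any route must reach a1 and b3 and still end at a3 within 8 moves, so the order of the required stops is forced.
Route from d4: 2× left (reaching b4), 3× up (reaching b1), left to a1, 2× down (reaching a3) — 8 moves in all.
Check: all required cells visited; 8 ≤ 8 moves.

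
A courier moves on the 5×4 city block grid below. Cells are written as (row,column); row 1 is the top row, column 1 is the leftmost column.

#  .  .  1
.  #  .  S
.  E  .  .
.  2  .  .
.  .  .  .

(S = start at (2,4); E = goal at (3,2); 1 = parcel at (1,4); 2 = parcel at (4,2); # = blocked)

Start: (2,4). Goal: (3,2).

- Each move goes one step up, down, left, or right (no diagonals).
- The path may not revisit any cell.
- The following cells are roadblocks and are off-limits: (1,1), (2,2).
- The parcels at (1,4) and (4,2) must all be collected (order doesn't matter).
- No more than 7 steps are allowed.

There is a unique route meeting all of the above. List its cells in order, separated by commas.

The budget equals the shortest possible length, so every move has to be on a shortest route through the required cells.
Route from (2,4): up 1 to (1,4), left 1 to (1,3), down 3 to (4,3), left 1 to (4,2), up 1 to (3,2) — 7 moves in all.
Check: all required cells visited; 7 ≤ 7 moves.

(2,4), (1,4), (1,3), (2,3), (3,3), (4,3), (4,2), (3,2)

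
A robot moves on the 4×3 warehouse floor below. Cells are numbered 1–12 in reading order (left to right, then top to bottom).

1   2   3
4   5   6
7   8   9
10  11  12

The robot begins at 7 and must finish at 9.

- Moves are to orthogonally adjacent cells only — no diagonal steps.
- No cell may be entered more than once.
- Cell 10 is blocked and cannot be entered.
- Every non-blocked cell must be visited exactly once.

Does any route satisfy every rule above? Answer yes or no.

One route that works: 7 → 4 → 1 → 2 → 3 → 6 → 5 → 8 → 11 → 12 → 9.

yes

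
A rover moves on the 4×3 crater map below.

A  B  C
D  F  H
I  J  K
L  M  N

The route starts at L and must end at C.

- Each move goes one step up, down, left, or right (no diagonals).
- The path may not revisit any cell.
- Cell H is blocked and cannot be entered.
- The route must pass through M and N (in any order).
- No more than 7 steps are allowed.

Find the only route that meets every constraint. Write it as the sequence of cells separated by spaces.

L M N K J F B C

Any route must reach M and N and still end at C within 7 moves, so the order of the required stops is forced.
Route from L: 2× right (reaching N), up to K, left to J, 2× up (reaching B), right to C — 7 moves in all.
Check: all required cells visited; 7 ≤ 7 moves.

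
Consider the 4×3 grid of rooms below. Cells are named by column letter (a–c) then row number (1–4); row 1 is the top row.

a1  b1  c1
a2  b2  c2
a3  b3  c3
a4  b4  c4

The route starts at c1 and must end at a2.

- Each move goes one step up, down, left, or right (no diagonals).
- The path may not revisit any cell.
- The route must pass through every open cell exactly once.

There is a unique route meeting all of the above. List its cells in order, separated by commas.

Need to visit all 12 open cells exactly once, starting at c1 and ending at a2.
Cell a4 has only two open neighbours (a3 and b4), so the path must pass straight through it: one of those is the cell it's entered from and the other is where it exits.
Route from c1: 3× down (reaching c4), 2× left (reaching a4), up to a3, right to b3, 2× up (reaching b1), left to a1, down to a2 — 11 moves in all.
Check: all 12 open cells covered.

c1, c2, c3, c4, b4, a4, a3, b3, b2, b1, a1, a2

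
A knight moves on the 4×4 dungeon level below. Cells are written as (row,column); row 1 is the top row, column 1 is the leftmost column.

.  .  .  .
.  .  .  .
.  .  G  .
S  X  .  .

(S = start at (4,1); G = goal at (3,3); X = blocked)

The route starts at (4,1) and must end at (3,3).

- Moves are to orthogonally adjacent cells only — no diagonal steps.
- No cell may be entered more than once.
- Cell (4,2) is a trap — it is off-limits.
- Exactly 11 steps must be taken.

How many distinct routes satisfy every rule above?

14

Need simple routes of exactly 11 moves from (4,1) to (3,3) (Manhattan distance 3, so 4 moves are spent on a detour and 4 undoing it).
Branch systematically from the start, pruning whenever the remaining move budget drops below the Manhattan distance to (3,3) or differs from it in parity. Every completion starts via (3,1): 14.
That gives 14 routes.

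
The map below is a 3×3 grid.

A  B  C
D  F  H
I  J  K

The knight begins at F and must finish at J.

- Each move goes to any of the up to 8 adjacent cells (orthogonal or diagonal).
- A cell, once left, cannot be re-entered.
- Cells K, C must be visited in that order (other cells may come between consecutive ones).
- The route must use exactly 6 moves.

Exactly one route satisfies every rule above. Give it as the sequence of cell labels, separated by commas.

The waypoints must appear in the order K, C, with no cell reused.
Route from F: down-right 1 to K, up 2 to C, left 1 to B, down-left 1 to D, down-right 1 to J — 6 moves in all.
Check: order respected (K at step 1, C at step 3); 6 moves as required.

F, K, H, C, B, D, J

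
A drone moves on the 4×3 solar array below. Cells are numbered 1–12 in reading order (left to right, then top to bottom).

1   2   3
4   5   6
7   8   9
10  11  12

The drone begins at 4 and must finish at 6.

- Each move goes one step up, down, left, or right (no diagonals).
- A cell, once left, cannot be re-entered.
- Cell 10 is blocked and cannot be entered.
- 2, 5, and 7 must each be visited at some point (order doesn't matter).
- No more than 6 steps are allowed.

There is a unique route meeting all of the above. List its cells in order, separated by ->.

The budget equals the shortest possible length, so every move has to be on a shortest route through the required cells.
Route from 4: down to 7, right to 8, 2× up (reaching 2), right to 3, down to 6 — 6 moves in all.
Check: all required cells visited; 6 ≤ 6 moves.

4 -> 7 -> 8 -> 5 -> 2 -> 3 -> 6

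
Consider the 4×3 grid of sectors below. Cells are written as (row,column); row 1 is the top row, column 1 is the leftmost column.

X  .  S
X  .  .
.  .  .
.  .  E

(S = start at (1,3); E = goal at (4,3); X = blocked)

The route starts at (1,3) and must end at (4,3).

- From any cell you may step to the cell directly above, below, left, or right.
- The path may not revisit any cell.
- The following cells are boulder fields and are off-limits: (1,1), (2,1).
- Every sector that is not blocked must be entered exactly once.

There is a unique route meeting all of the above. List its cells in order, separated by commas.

(1,3), (1,2), (2,2), (2,3), (3,3), (3,2), (3,1), (4,1), (4,2), (4,3)

Need to visit all 10 open cells exactly once, starting at (1,3) and ending at (4,3).
Cell (3,1) has only two open neighbours ((4,1) and (3,2)), so the path must pass straight through it: one of those is the cell it's entered from and the other is where it exits.
Route from (1,3): left 1 to (1,2), down 1 to (2,2), right 1 to (2,3), down 1 to (3,3), left 2 to (3,1), down 1 to (4,1), right 2 to (4,3) — 9 moves in all.
Check: all 10 open cells covered.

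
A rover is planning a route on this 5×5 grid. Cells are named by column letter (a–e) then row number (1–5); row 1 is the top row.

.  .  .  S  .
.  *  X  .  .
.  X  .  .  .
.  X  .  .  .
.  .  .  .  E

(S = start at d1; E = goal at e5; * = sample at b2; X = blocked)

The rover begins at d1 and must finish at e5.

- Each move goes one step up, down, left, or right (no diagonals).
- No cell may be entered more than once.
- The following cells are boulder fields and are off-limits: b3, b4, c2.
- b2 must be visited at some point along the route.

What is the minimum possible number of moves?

11

Any route passes through b2 somewhere between d1 and e5. Summing Manhattan distances along the two legs (d1 → b2 → e5) gives a lower bound of 3 + 6 = 9 moves.
That bound ignores the blocked cells. Measuring each leg by the fewest moves that actually steer around them (d1→b2: 3; b2→e5: 8) raises the lower bound to 11.
A route of 11 moves exists: d1 → c1 → b1 → b2 → a2 → a3 → a4 → a5 → b5 → c5 → d5 → e5.
Since 11 matches that lower bound, it is optimal.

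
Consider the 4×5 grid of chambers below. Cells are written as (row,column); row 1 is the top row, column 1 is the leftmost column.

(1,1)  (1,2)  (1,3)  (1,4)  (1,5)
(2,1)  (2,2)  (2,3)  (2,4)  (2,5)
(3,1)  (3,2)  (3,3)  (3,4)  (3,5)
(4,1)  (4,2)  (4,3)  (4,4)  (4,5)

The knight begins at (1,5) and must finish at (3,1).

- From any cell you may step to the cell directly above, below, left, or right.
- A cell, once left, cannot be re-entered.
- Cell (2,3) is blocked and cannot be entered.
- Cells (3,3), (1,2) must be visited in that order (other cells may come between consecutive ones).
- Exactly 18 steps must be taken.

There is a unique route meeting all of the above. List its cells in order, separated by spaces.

(1,5) (2,5) (3,5) (4,5) (4,4) (4,3) (3,3) (3,4) (2,4) (1,4) (1,3) (1,2) (1,1) (2,1) (2,2) (3,2) (4,2) (4,1) (3,1)

The waypoints must appear in the order (3,3), (1,2), with no cell reused.
Route from (1,5): 3× down (reaching (4,5)), 2× left (reaching (4,3)), up to (3,3), right to (3,4), 2× up (reaching (1,4)), 3× left (reaching (1,1)), down to (2,1), right to (2,2), 2× down (reaching (4,2)), left to (4,1), up to (3,1) — 18 moves in all.
Check: order respected ((3,3) at step 6, (1,2) at step 11); 18 moves as required.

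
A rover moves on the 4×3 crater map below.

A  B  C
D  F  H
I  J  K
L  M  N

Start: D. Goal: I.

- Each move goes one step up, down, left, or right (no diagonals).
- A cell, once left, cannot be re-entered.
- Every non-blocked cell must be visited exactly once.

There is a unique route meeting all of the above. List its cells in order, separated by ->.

D -> A -> B -> C -> H -> F -> J -> K -> N -> M -> L -> I

Need to visit all 12 open cells exactly once, starting at D and ending at I.
Cell L has only two open neighbours (I and M), so the path must pass straight through it: one of those is the cell it's entered from and the other is where it exits.
Route from D: up to A, 2× right (reaching C), down to H, left to F, down to J, right to K, down to N, 2× left (reaching L), up to I — 11 moves in all.
Check: all 12 open cells covered.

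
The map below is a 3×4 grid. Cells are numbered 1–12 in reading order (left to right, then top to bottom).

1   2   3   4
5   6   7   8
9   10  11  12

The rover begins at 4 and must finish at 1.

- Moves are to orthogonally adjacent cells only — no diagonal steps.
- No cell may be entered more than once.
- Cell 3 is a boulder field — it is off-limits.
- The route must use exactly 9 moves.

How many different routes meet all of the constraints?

Need simple routes of exactly 9 moves from 4 to 1 (Manhattan distance 3, so 3 moves are spent on a detour and 3 undoing it).
Enumerating: 4 8 12 11 7 6 10 9 5 1 | 4 8 12 11 10 9 5 6 2 1 | 4 8 7 11 10 9 5 6 2 1.
That gives 3 routes.

3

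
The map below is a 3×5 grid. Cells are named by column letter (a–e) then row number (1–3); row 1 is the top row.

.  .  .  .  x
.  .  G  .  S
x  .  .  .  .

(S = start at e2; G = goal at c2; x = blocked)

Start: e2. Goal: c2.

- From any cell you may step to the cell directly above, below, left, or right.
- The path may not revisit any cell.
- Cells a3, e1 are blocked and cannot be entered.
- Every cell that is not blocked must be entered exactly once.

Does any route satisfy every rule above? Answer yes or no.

One route that works: e2 → e3 → d3 → d2 → d1 → c1 → b1 → a1 → a2 → b2 → b3 → c3 → c2.

yes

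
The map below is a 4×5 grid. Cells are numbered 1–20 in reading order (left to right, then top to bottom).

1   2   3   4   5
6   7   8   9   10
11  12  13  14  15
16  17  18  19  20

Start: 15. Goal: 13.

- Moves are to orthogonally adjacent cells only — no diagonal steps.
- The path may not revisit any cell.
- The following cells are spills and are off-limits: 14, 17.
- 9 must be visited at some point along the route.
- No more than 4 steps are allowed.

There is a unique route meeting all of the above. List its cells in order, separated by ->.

15 -> 10 -> 9 -> 8 -> 13

The budget equals the shortest possible length, so every move has to be on a shortest route through the required cells.
Route from 15: up to 10, 2× left (reaching 8), down to 13 — 4 moves in all.
Check: all required cells visited; 4 ≤ 4 moves.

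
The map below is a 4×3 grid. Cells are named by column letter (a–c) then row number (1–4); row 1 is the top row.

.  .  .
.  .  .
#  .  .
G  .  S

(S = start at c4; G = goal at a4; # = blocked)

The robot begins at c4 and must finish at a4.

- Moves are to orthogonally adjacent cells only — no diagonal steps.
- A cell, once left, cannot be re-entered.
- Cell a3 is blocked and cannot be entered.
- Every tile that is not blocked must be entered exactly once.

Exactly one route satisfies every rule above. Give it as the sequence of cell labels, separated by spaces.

c4 c3 c2 c1 b1 a1 a2 b2 b3 b4 a4

Need to visit all 11 open cells exactly once, starting at c4 and ending at a4.
Cell a2 has only two open neighbours (a1 and b2), so the path must pass straight through it: one of those is the cell it's entered from and the other is where it exits.
Route from c4: up 3 to c1, left 2 to a1, down 1 to a2, right 1 to b2, down 2 to b4, left 1 to a4 — 10 moves in all.
Check: all 11 open cells covered.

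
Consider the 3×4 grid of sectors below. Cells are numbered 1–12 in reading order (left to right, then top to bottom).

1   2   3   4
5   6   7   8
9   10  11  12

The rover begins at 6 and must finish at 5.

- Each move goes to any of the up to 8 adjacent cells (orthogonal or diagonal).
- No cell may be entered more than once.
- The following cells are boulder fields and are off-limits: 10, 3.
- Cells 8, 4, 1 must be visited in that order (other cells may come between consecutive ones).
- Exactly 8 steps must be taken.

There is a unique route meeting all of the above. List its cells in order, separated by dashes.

6 - 11 - 12 - 8 - 4 - 7 - 2 - 1 - 5

The waypoints must appear in the order 8, 4, 1, with no cell reused.
Route from 6: down-right to 11, right to 12, 2× up (reaching 4), down-left to 7, up-left to 2, left to 1, down to 5 — 8 moves in all.
Check: order respected (8 at step 3, 4 at step 4, 1 at step 7); 8 moves as required.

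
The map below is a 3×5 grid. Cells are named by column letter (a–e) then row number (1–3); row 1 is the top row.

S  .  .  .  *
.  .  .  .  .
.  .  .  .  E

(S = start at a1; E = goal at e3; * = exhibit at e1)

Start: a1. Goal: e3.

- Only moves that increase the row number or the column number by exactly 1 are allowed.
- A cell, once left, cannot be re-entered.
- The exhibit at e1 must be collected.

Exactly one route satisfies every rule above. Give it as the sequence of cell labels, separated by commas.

Moves only go right or down, so the column and row indices never decrease.
Route from a1: right 4 to e1, down 2 to e3 — 6 moves in all.
Check: all required cells visited.

a1, b1, c1, d1, e1, e2, e3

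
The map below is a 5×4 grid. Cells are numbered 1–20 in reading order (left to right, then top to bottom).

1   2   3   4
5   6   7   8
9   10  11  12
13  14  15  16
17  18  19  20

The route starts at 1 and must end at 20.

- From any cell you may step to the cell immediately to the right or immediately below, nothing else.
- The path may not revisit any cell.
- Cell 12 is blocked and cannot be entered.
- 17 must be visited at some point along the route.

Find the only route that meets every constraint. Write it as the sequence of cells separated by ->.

1 -> 5 -> 9 -> 13 -> 17 -> 18 -> 19 -> 20

Moves only go right or down, so the column and row indices never decrease.
Route from 1: 4× down (reaching 17), 3× right (reaching 20) — 7 moves in all.
Check: all required cells visited.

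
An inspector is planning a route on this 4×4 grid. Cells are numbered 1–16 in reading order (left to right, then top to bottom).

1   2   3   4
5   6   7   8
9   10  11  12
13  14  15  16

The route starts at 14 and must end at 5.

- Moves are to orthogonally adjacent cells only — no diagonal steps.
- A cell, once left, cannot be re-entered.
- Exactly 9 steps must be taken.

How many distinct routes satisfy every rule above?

Need simple routes of exactly 9 moves from 14 to 5 (Manhattan distance 3, so 3 moves are spent on a detour and 3 undoing it).
Branch systematically from the start, pruning whenever the remaining move budget drops below the Manhattan distance to 5 or differs from it in parity. Grouping the completions by first move — via 10: 10; via 13: 5; via 15: 25 — and summing: 10 + 5 + 25 = 40.
That gives 40 routes.

40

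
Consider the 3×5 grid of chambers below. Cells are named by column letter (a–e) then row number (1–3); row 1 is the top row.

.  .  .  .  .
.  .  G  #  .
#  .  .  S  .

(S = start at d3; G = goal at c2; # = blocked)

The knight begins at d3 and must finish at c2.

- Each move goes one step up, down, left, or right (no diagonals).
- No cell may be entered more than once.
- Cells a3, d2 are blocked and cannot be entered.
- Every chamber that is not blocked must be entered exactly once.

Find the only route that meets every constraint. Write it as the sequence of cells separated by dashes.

Need to visit all 13 open cells exactly once, starting at d3 and ending at c2.
Cell a2 has only two open neighbours (a1 and b2), so the path must pass straight through it: one of those is the cell it's entered from and the other is where it exits.
Route from d3: right 1 to e3, up 2 to e1, left 4 to a1, down 1 to a2, right 1 to b2, down 1 to b3, right 1 to c3, up 1 to c2 — 12 moves in all.
Check: all 13 open cells covered.

d3 - e3 - e2 - e1 - d1 - c1 - b1 - a1 - a2 - b2 - b3 - c3 - c2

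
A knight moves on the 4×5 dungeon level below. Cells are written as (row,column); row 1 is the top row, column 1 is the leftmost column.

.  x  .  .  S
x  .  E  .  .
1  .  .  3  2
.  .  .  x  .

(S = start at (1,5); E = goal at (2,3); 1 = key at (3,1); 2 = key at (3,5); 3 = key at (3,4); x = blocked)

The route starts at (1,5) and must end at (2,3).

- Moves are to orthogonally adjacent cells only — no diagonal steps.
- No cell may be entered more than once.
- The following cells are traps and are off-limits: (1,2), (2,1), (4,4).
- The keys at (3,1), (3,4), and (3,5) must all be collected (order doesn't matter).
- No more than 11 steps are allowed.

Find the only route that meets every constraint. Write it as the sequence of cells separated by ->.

(1,5) -> (2,5) -> (3,5) -> (3,4) -> (3,3) -> (4,3) -> (4,2) -> (4,1) -> (3,1) -> (3,2) -> (2,2) -> (2,3)

The 11-move cap with required stops at (3,1), (3,4), (3,5) leaves no slack for detours.
Route from (1,5): 2× down (reaching (3,5)), 2× left (reaching (3,3)), down to (4,3), 2× left (reaching (4,1)), up to (3,1), right to (3,2), up to (2,2), right to (2,3) — 11 moves in all.
Check: all required cells visited; 11 ≤ 11 moves.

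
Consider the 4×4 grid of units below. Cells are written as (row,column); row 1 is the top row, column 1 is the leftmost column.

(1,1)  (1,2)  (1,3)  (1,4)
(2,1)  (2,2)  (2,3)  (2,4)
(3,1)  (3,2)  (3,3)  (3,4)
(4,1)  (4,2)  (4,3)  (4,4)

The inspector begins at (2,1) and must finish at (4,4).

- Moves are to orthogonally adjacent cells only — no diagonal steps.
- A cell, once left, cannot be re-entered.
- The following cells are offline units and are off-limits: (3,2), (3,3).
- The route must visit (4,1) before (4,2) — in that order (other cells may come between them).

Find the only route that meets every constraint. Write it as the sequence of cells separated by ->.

(2,1) -> (3,1) -> (4,1) -> (4,2) -> (4,3) -> (4,4)

The waypoints must appear in the order (4,1), (4,2), with no cell reused.
Route from (2,1): 2× down (reaching (4,1)), 3× right (reaching (4,4)) — 5 moves in all.
Check: order respected ((4,1) at step 2, (4,2) at step 3).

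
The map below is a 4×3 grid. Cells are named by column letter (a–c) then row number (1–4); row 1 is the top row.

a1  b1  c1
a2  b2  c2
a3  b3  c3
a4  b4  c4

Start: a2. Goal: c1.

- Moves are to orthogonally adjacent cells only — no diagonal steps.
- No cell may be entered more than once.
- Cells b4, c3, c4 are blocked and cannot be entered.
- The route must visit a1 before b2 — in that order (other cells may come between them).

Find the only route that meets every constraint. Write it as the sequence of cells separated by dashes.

a2 - a1 - b1 - b2 - c2 - c1

The waypoints must appear in the order a1, b2, with no cell reused.
Route from a2: up to a1, right to b1, down to b2, right to c2, up to c1 — 5 moves in all.
Check: order respected (a1 at step 1, b2 at step 3).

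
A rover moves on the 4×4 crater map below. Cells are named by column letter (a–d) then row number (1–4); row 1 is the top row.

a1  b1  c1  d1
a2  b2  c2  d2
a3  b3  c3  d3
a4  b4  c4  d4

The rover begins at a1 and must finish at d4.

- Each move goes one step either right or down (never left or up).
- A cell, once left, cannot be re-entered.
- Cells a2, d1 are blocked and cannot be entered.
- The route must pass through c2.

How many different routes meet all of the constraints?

A right/down-only route from a1 to d4 makes exactly 3 down-moves and 3 right-moves in some order.
With no other constraints that would be C(6,3) = 20 routes.
Split at c2 and multiply the segment counts (each segment already excludes blocked cells): a1→c2: 2; c2→d4: 3; product = 6.
That gives 6 routes.

6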